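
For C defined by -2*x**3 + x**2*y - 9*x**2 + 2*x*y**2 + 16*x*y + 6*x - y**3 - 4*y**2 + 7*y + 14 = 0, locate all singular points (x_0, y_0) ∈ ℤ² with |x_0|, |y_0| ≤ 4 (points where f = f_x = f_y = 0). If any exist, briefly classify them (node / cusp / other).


Singular points: {(-2, -3)}; classification: cusp.

Compute partial derivatives:
  f_x = -6*x**2 + 2*x*y - 18*x + 2*y**2 + 16*y + 6.
  f_y = x**2 + 4*x*y + 16*x - 3*y**2 - 8*y + 7.
Scan x_0 ∈ {−4, ..., 4}. For each x_0, f_y(x_0, y) is a polynomial in y; find its integer roots y ∈ {−4, ..., 4}, then test f_x and f at those candidates.
  x = -4: f_y(-4, y) = -3*y**2 - 24*y - 41; no integer root y with |y| ≤ 4.
  x = -3: f_y(-3, y) = -3*y**2 - 20*y - 32; vanishes at y ∈ {-4}. (-3, -4): f_x = -2 ≠ 0.
  x = -2: f_y(-2, y) = -3*y**2 - 16*y - 21; vanishes at y ∈ {-3}. (-2, -3): f_x = 0, f = 0 — SINGULAR.
  x = -1: f_y(-1, y) = -3*y**2 - 12*y - 8; no integer root y with |y| ≤ 4.
  x = 0: f_y(0, y) = -3*y**2 - 8*y + 7; no integer root y with |y| ≤ 4.
  x = 1: f_y(1, y) = -3*y**2 - 4*y + 24; no integer root y with |y| ≤ 4.
  x = 2: f_y(2, y) = 43 - 3*y**2; no integer root y with |y| ≤ 4.
  x = 3: f_y(3, y) = -3*y**2 + 4*y + 64; vanishes at y ∈ {-4}. (3, -4): f_x = -158 ≠ 0.
  x = 4: f_y(4, y) = -3*y**2 + 8*y + 87; no integer root y with |y| ≤ 4.
Only singular point on the grid: (-2, -3).
Classify: substitute x = -2 + u, y = -3 + v and expand: f = -2*u**3 + u**2*v + 2*u*v**2 - v**3 + v**2.
No constant or linear terms (consistent with a singular point). Quadratic part: v**2. Cubic part: -2*u**3 + u**2*v + 2*u*v**2 - v**3.
The quadratic part v**2 is a perfect square, so there is a single (double) tangent line v = 0, i.e. y = -3. Restricting the cubic part to that line (v = 0) leaves -2*u**3 ≠ 0, so f is not divisible by v and the branch is v² ≈ 2*u**3 to lowest order — this is a cusp.
Classification: cusp.


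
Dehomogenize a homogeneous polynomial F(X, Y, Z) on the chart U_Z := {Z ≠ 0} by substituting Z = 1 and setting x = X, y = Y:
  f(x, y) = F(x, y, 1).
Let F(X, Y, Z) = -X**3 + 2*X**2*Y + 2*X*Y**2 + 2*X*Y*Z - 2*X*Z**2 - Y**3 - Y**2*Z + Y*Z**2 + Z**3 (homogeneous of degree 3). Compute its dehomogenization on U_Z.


f(x, y) = -x**3 + 2*x**2*y + 2*x*y**2 + 2*x*y - 2*x - y**3 - y**2 + y + 1

On U_Z we set Z = 1. Each monomial c·X^i·Y^j·Z^k in F becomes c·x^i·y^j·1^k = c·x^i·y^j.
Substituting Z = 1: F(X, Y, 1) = -x**3 + 2*x**2*y + 2*x*y**2 + 2*x*y - 2*x - y**3 - y**2 + y + 1.
Note: deg(f) ≤ deg(F) = 3; strict inequality happens when F is divisible by Z (lost terms).


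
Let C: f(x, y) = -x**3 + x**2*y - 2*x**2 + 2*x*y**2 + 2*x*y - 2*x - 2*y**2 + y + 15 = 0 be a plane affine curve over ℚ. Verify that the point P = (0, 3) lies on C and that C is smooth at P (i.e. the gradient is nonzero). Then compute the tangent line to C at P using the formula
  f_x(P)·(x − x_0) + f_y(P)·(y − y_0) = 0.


Tangent line at P: 22*x - 11*y + 33 = 0.

Step 1: f(0, 3) = 0, so P lies on C.
Step 2: partial derivatives
  f_x(x, y) = -3*x**2 + 2*x*y - 4*x + 2*y**2 + 2*y - 2, f_y(x, y) = x**2 + 4*x*y + 2*x - 4*y + 1.
  f_x(P) = 22, f_y(P) = -11 (gradient nonzero, so P is smooth).
Step 3: tangent line at P: 22·(x − 0) + -11·(y − 3) = 0.
Expanding: 22*x - 11*y + 33 = 0.


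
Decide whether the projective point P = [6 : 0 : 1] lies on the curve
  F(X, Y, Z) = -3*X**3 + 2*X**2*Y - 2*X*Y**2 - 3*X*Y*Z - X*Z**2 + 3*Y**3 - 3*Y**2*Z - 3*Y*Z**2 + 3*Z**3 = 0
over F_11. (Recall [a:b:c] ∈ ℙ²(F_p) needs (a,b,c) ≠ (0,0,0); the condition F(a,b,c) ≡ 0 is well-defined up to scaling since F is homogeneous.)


F(6,0,1) ≡ 9 (mod 11); P is NOT on the curve.

Evaluate F(6, 0, 1) term-by-term (mod 11).
  -3*X**3 ↦ -3·216·1·1 = -648
  2*X**2*Y ↦ 2·36·0·1 = 0
  -2*X*Y**2 ↦ -2·6·0·1 = 0
  -3*X*Y*Z ↦ -3·6·0·1 = 0
  -X*Z**2 ↦ -1·6·1·1 = -6
  3*Y**3 ↦ 3·1·0·1 = 0
  -3*Y**2*Z ↦ -3·1·0·1 = 0
  -3*Y*Z**2 ↦ -3·1·0·1 = 0
  3*Z**3 ↦ 3·1·1·1 = 3
Sum: F(6, 0, 1) = (-648) + (0) + (0) + (0) + (-6) + (0) + (0) + (0) + (3) = -651.
Reducing mod 11: -651 ≡ 9 (mod 11).
Since F(a, b, c) ≡ 9 ≠ 0 (mod 11), P does NOT lie on the curve.


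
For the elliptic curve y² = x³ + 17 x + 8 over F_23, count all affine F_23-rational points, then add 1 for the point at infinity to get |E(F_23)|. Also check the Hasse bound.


Affine points = {(0, 10), (0, 13), (1, 7), (1, 16), (2, 2), (2, 21), (4, 5), (4, 18), (6, 2), (6, 21), (8, 9), (8, 14), (9, 4), (9, 19), (11, 10), (11, 13), (12, 10), (12, 13), (14, 0), (15, 2), (15, 21), (16, 11), (16, 12), (17, 9), (17, 14), (21, 9), (21, 14), (22, 6), (22, 17)}; affine count = 29; |E(F_23)| = 30.

Discriminant check: Δ ∝ 4a³ + 27b² = 4·17³ + 27·8² = 4·4913 + 27·64 ≡ 13 (mod 23). Nonzero ⇒ E is nonsingular.
For each x ∈ F_23, compute rhs = x³ + 17·x + 8 mod 23, then count y ∈ F_23 with y² ≡ rhs.
  x = 0: rhs = 8, matching y values: 10, 13 (2 points).
  x = 1: rhs = 3, matching y values: 7, 16 (2 points).
  x = 2: rhs = 4, matching y values: 2, 21 (2 points).
  x = 3: rhs = 17, matching y values: none (0 points).
  x = 4: rhs = 2, matching y values: 5, 18 (2 points).
  x = 5: rhs = 11, matching y values: none (0 points).
  x = 6: rhs = 4, matching y values: 2, 21 (2 points).
  x = 7: rhs = 10, matching y values: none (0 points).
  x = 8: rhs = 12, matching y values: 9, 14 (2 points).
  x = 9: rhs = 16, matching y values: 4, 19 (2 points).
  x = 10: rhs = 5, matching y values: none (0 points).
  x = 11: rhs = 8, matching y values: 10, 13 (2 points).
  x = 12: rhs = 8, matching y values: 10, 13 (2 points).
  x = 13: rhs = 11, matching y values: none (0 points).
  x = 14: rhs = 0, matching y values: 0 (1 points).
  x = 15: rhs = 4, matching y values: 2, 21 (2 points).
  x = 16: rhs = 6, matching y values: 11, 12 (2 points).
  x = 17: rhs = 12, matching y values: 9, 14 (2 points).
  x = 18: rhs = 5, matching y values: none (0 points).
  x = 19: rhs = 14, matching y values: none (0 points).
  x = 20: rhs = 22, matching y values: none (0 points).
  x = 21: rhs = 12, matching y values: 9, 14 (2 points).
  x = 22: rhs = 13, matching y values: 6, 17 (2 points).
Total affine count: 29.
Full point count |E(F_23)| = 29 + 1 = 30.
Hasse bound: |30 − (23+1)| = |6| = 6 ≤ 2√23 ≈ 9.5917 ✓.


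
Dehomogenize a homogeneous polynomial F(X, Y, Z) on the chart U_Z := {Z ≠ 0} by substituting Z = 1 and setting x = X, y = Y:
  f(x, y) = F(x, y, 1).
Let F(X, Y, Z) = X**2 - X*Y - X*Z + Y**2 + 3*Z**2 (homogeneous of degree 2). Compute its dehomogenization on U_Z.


f(x, y) = x**2 - x*y - x + y**2 + 3

On U_Z we set Z = 1. Each monomial c·X^i·Y^j·Z^k in F becomes c·x^i·y^j·1^k = c·x^i·y^j.
Substituting Z = 1: F(X, Y, 1) = x**2 - x*y - x + y**2 + 3.
Note: deg(f) ≤ deg(F) = 2; strict inequality happens when F is divisible by Z (lost terms).


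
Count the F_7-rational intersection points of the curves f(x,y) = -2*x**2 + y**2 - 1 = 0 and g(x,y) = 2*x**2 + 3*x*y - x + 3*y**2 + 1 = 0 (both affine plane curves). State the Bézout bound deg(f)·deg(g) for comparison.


Common zeros: {(5, 4)}; count = 1; Bézout bound = 4.

deg(f) = 2, deg(g) = 2, so Bézout bound = 4.
Scan x ∈ F_7. For each x, list the y ∈ F_7 with f(x, y) ≡ 0 and those with g(x, y) ≡ 0 (mod 7); the common zeros in that column are the intersection.
  x = 0: f ≡ 0 at y ∈ {1, 6}; g ≡ 0 at y ∈ {3, 4}; common: ∅.
  x = 1: f ≡ 0 at y ∈ ∅; g ≡ 0 at y ∈ ∅; common: ∅.
  x = 2: f ≡ 0 at y ∈ {3, 4}; g ≡ 0 at y ∈ {0, 5}; common: ∅.
  x = 3: f ≡ 0 at y ∈ ∅; g ≡ 0 at y ∈ {1, 3}; common: ∅.
  x = 4: f ≡ 0 at y ∈ ∅; g ≡ 0 at y ∈ ∅; common: ∅.
  x = 5: f ≡ 0 at y ∈ {3, 4}; g ≡ 0 at y ∈ {4, 5}; common: {4}.
  x = 6: f ≡ 0 at y ∈ ∅; g ≡ 0 at y ∈ ∅; common: ∅.
Collecting: common zeros = {(5, 4)}, so the count is 1.
Comparison with the Bézout bound: 1 ≤ 4 = deg(f)·deg(g), as expected for curves with no common component (the affine F_7-count falls short of the bound because intersections may lie at infinity, over extension fields, or carry multiplicity).


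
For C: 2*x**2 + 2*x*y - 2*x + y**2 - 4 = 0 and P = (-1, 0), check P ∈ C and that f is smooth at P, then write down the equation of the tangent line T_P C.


Tangent line at P: -6*x - 2*y - 6 = 0.

Step 1: f(-1, 0) = 0, so P lies on C.
Step 2: partial derivatives
  f_x(x, y) = 4*x + 2*y - 2, f_y(x, y) = 2*x + 2*y.
  f_x(P) = -6, f_y(P) = -2 (gradient nonzero, so P is smooth).
Step 3: tangent line at P: -6·(x − -1) + -2·(y − 0) = 0.
Expanding: -6*x - 2*y - 6 = 0.


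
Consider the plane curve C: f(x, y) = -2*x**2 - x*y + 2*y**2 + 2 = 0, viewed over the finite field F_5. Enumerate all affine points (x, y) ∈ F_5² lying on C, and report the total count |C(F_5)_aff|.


Affine F_5-points: {(0, 2), (0, 3), (1, 0), (1, 3), (4, 0), (4, 2)}; count = 6.

For each of the 25 pairs (x, y) ∈ F_5², evaluate f(x, y) mod 5. Record the zeros.
  x = 0: [0↦2, 1↦4, 2↦0, 3↦0, 4↦4]  zeros at y ∈ {2, 3}
  x = 1: [0↦0, 1↦1, 2↦1, 3↦0, 4↦3]  zeros at y ∈ {0, 3}
  x = 2: [0↦4, 1↦4, 2↦3, 3↦1, 4↦3]  zeros at y ∈ ∅
  x = 3: [0↦4, 1↦3, 2↦1, 3↦3, 4↦4]  zeros at y ∈ ∅
  x = 4: [0↦0, 1↦3, 2↦0, 3↦1, 4↦1]  zeros at y ∈ {0, 2}
Collecting zeros: affine points = {(0, 2), (0, 3), (1, 0), (1, 3), (4, 0), (4, 2)}.
Total count |C(F_5)_aff| = 6.


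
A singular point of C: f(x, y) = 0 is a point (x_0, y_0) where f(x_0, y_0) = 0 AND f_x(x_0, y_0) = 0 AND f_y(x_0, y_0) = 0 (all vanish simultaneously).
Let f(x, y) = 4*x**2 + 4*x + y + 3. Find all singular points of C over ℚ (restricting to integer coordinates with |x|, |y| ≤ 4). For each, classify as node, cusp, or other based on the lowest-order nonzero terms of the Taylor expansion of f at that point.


No singular points in the scanned grid; C is smooth there.

Compute partial derivatives:
  f_x = 8*x + 4.
  f_y = 1.
f_y = 1 is a nonzero constant, so f_y never vanishes: no point (x, y) can satisfy f = f_x = f_y = 0. In particular no (x, y) ∈ {−4, ..., 4}² is singular; the curve is smooth.


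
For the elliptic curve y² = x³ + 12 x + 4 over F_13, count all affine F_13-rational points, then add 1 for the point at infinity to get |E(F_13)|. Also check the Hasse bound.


Affine points = {(0, 2), (0, 11), (1, 2), (1, 11), (2, 6), (2, 7), (4, 5), (4, 8), (8, 1), (8, 12), (9, 3), (9, 10), (12, 2), (12, 11)}; affine count = 14; |E(F_13)| = 15.

Discriminant check: Δ ∝ 4a³ + 27b² = 4·12³ + 27·4² = 4·1728 + 27·16 ≡ 12 (mod 13). Nonzero ⇒ E is nonsingular.
For each x ∈ F_13, compute rhs = x³ + 12·x + 4 mod 13, then count y ∈ F_13 with y² ≡ rhs.
  x = 0: rhs = 4, matching y values: 2, 11 (2 points).
  x = 1: rhs = 4, matching y values: 2, 11 (2 points).
  x = 2: rhs = 10, matching y values: 6, 7 (2 points).
  x = 3: rhs = 2, matching y values: none (0 points).
  x = 4: rhs = 12, matching y values: 5, 8 (2 points).
  x = 5: rhs = 7, matching y values: none (0 points).
  x = 6: rhs = 6, matching y values: none (0 points).
  x = 7: rhs = 2, matching y values: none (0 points).
  x = 8: rhs = 1, matching y values: 1, 12 (2 points).
  x = 9: rhs = 9, matching y values: 3, 10 (2 points).
  x = 10: rhs = 6, matching y values: none (0 points).
  x = 11: rhs = 11, matching y values: none (0 points).
  x = 12: rhs = 4, matching y values: 2, 11 (2 points).
Total affine count: 14.
Full point count |E(F_13)| = 14 + 1 = 15.
Hasse bound: |15 − (13+1)| = |1| = 1 ≤ 2√13 ≈ 7.2111 ✓.


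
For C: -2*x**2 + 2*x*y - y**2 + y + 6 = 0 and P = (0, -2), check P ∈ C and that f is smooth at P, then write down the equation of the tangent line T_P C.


Tangent line at P: -4*x + 5*y + 10 = 0.

Step 1: f(0, -2) = 0, so P lies on C.
Step 2: partial derivatives
  f_x(x, y) = -4*x + 2*y, f_y(x, y) = 2*x - 2*y + 1.
  f_x(P) = -4, f_y(P) = 5 (gradient nonzero, so P is smooth).
Step 3: tangent line at P: -4·(x − 0) + 5·(y − -2) = 0.
Expanding: -4*x + 5*y + 10 = 0.


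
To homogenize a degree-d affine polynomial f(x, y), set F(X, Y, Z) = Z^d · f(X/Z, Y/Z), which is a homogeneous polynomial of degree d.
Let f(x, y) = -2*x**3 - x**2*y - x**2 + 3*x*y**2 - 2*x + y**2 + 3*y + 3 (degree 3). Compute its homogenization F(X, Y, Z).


F(X, Y, Z) = -2*X**3 - X**2*Y - X**2*Z + 3*X*Y**2 - 2*X*Z**2 + Y**2*Z + 3*Y*Z**2 + 3*Z**3

deg(f) = 3.
Substitute x = X/Z, y = Y/Z into f, then multiply by Z^3.
  monomial -2·x^3·y^0 ↦ -2·X^3·Y^0·Z^0.
  monomial -1·x^2·y^1 ↦ -1·X^2·Y^1·Z^0.
  monomial -1·x^2·y^0 ↦ -1·X^2·Y^0·Z^1.
  monomial 3·x^1·y^2 ↦ 3·X^1·Y^2·Z^0.
  monomial -2·x^1·y^0 ↦ -2·X^1·Y^0·Z^2.
  monomial 1·x^0·y^2 ↦ 1·X^0·Y^2·Z^1.
  monomial 3·x^0·y^1 ↦ 3·X^0·Y^1·Z^2.
  monomial 3·x^0·y^0 ↦ 3·X^0·Y^0·Z^3.
Collecting: F(X, Y, Z) = -2*X**3 - X**2*Y - X**2*Z + 3*X*Y**2 - 2*X*Z**2 + Y**2*Z + 3*Y*Z**2 + 3*Z**3.


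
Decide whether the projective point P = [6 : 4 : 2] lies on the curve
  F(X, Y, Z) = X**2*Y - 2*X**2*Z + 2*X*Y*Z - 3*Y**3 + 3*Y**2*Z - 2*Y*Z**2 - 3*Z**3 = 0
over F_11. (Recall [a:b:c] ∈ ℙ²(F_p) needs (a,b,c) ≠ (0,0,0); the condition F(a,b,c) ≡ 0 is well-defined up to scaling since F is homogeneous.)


F(6,4,2) ≡ 10 (mod 11); P is NOT on the curve.

Evaluate F(6, 4, 2) term-by-term (mod 11).
  X**2*Y ↦ 1·36·4·1 = 144
  -2*X**2*Z ↦ -2·36·1·2 = -144
  2*X*Y*Z ↦ 2·6·4·2 = 96
  -3*Y**3 ↦ -3·1·64·1 = -192
  3*Y**2*Z ↦ 3·1·16·2 = 96
  -2*Y*Z**2 ↦ -2·1·4·4 = -32
  -3*Z**3 ↦ -3·1·1·8 = -24
Sum: F(6, 4, 2) = (144) + (-144) + (96) + (-192) + (96) + (-32) + (-24) = -56.
Reducing mod 11: -56 ≡ 10 (mod 11).
Since F(a, b, c) ≡ 10 ≠ 0 (mod 11), P does NOT lie on the curve.


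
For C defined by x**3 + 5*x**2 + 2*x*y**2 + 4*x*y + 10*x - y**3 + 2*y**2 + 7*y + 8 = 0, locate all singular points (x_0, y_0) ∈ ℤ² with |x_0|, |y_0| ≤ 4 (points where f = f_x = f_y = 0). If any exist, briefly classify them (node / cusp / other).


Singular points: {(-2, -1)}; classification: node.

Compute partial derivatives:
  f_x = 3*x**2 + 10*x + 2*y**2 + 4*y + 10.
  f_y = 4*x*y + 4*x - 3*y**2 + 4*y + 7.
Scan x_0 ∈ {−4, ..., 4}. For each x_0, f_y(x_0, y) is a polynomial in y; find its integer roots y ∈ {−4, ..., 4}, then test f_x and f at those candidates.
  x = -4: f_y(-4, y) = -3*y**2 - 12*y - 9; vanishes at y ∈ {-3, -1}. (-4, -3): f_x = 24 ≠ 0; (-4, -1): f_x = 16 ≠ 0.
  x = -3: f_y(-3, y) = -3*y**2 - 8*y - 5; vanishes at y ∈ {-1}. (-3, -1): f_x = 5 ≠ 0.
  x = -2: f_y(-2, y) = -3*y**2 - 4*y - 1; vanishes at y ∈ {-1}. (-2, -1): f_x = 0, f = 0 — SINGULAR.
  x = -1: f_y(-1, y) = 3 - 3*y**2; vanishes at y ∈ {-1, 1}. (-1, -1): f_x = 1 ≠ 0; (-1, 1): f_x = 9 ≠ 0.
  x = 0: f_y(0, y) = -3*y**2 + 4*y + 7; vanishes at y ∈ {-1}. (0, -1): f_x = 8 ≠ 0.
  x = 1: f_y(1, y) = -3*y**2 + 8*y + 11; vanishes at y ∈ {-1}. (1, -1): f_x = 21 ≠ 0.
  x = 2: f_y(2, y) = -3*y**2 + 12*y + 15; vanishes at y ∈ {-1}. (2, -1): f_x = 40 ≠ 0.
  x = 3: f_y(3, y) = -3*y**2 + 16*y + 19; vanishes at y ∈ {-1}. (3, -1): f_x = 65 ≠ 0.
  x = 4: f_y(4, y) = -3*y**2 + 20*y + 23; vanishes at y ∈ {-1}. (4, -1): f_x = 96 ≠ 0.
Only singular point on the grid: (-2, -1).
Classify: substitute x = -2 + u, y = -1 + v and expand: f = u**3 - u**2 + 2*u*v**2 - v**3 + v**2.
No constant or linear terms (consistent with a singular point). Quadratic part: -u**2 + v**2. Cubic part: u**3 + 2*u*v**2 - v**3.
The quadratic part v**2 - u**2 = (v − u)(v + u) splits into two distinct linear factors, so there are two distinct tangent lines y − -1 = ±(x − -2) — this is a node (ordinary double point).
Classification: node.


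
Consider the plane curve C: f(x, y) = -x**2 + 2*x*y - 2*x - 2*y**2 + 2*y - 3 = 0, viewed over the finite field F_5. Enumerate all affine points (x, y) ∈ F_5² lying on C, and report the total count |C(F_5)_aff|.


Affine F_5-points: {(0, 3), (3, 2), (4, 2), (4, 3)}; count = 4.

For each of the 25 pairs (x, y) ∈ F_5², evaluate f(x, y) mod 5. Record the zeros.
  x = 0: [0↦2, 1↦2, 2↦3, 3↦0, 4↦3]  zeros at y ∈ {3}
  x = 1: [0↦4, 1↦1, 2↦4, 3↦3, 4↦3]  zeros at y ∈ ∅
  x = 2: [0↦4, 1↦3, 2↦3, 3↦4, 4↦1]  zeros at y ∈ ∅
  x = 3: [0↦2, 1↦3, 2↦0, 3↦3, 4↦2]  zeros at y ∈ {2}
  x = 4: [0↦3, 1↦1, 2↦0, 3↦0, 4↦1]  zeros at y ∈ {2, 3}
Collecting zeros: affine points = {(0, 3), (3, 2), (4, 2), (4, 3)}.
Total count |C(F_5)_aff| = 4.


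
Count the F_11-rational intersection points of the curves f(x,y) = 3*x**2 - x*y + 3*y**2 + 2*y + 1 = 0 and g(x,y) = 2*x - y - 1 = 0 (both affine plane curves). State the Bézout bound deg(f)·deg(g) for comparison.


Common zeros: {(10, 8)}; count = 1; Bézout bound = 2.

deg(f) = 2, deg(g) = 1, so Bézout bound = 2.
Scan x ∈ F_11. For each x, list the y ∈ F_11 with f(x, y) ≡ 0 and those with g(x, y) ≡ 0 (mod 11); the common zeros in that column are the intersection.
  x = 0: f ≡ 0 at y ∈ {6, 8}; g ≡ 0 at y ∈ {10}; common: ∅.
  x = 1: f ≡ 0 at y ∈ ∅; g ≡ 0 at y ∈ {1}; common: ∅.
  x = 2: f ≡ 0 at y ∈ {5, 6}; g ≡ 0 at y ∈ {3}; common: ∅.
  x = 3: f ≡ 0 at y ∈ ∅; g ≡ 0 at y ∈ {5}; common: ∅.
  x = 4: f ≡ 0 at y ∈ ∅; g ≡ 0 at y ∈ {7}; common: ∅.
  x = 5: f ≡ 0 at y ∈ ∅; g ≡ 0 at y ∈ {9}; common: ∅.
  x = 6: f ≡ 0 at y ∈ ∅; g ≡ 0 at y ∈ {0}; common: ∅.
  x = 7: f ≡ 0 at y ∈ {4, 5}; g ≡ 0 at y ∈ {2}; common: ∅.
  x = 8: f ≡ 0 at y ∈ ∅; g ≡ 0 at y ∈ {4}; common: ∅.
  x = 9: f ≡ 0 at y ∈ {2, 4}; g ≡ 0 at y ∈ {6}; common: ∅.
  x = 10: f ≡ 0 at y ∈ {2, 8}; g ≡ 0 at y ∈ {8}; common: {8}.
Collecting: common zeros = {(10, 8)}, so the count is 1.
Comparison with the Bézout bound: 1 ≤ 2 = deg(f)·deg(g), as expected for curves with no common component (the affine F_11-count falls short of the bound because intersections may lie at infinity, over extension fields, or carry multiplicity).


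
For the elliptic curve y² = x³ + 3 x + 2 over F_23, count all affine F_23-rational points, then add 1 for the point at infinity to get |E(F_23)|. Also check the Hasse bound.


Affine points = {(0, 5), (0, 18), (1, 11), (1, 12), (2, 4), (2, 19), (4, 3), (4, 20), (5, 2), (5, 21), (6, 11), (6, 12), (8, 3), (8, 20), (11, 3), (11, 20), (12, 8), (12, 15), (15, 8), (15, 15), (16, 11), (16, 12), (18, 0), (19, 8), (19, 15), (20, 9), (20, 14)}; affine count = 27; |E(F_23)| = 28.

Discriminant check: Δ ∝ 4a³ + 27b² = 4·3³ + 27·2² = 4·27 + 27·4 ≡ 9 (mod 23). Nonzero ⇒ E is nonsingular.
For each x ∈ F_23, compute rhs = x³ + 3·x + 2 mod 23, then count y ∈ F_23 with y² ≡ rhs.
  x = 0: rhs = 2, matching y values: 5, 18 (2 points).
  x = 1: rhs = 6, matching y values: 11, 12 (2 points).
  x = 2: rhs = 16, matching y values: 4, 19 (2 points).
  x = 3: rhs = 15, matching y values: none (0 points).
  x = 4: rhs = 9, matching y values: 3, 20 (2 points).
  x = 5: rhs = 4, matching y values: 2, 21 (2 points).
  x = 6: rhs = 6, matching y values: 11, 12 (2 points).
  x = 7: rhs = 21, matching y values: none (0 points).
  x = 8: rhs = 9, matching y values: 3, 20 (2 points).
  x = 9: rhs = 22, matching y values: none (0 points).
  x = 10: rhs = 20, matching y values: none (0 points).
  x = 11: rhs = 9, matching y values: 3, 20 (2 points).
  x = 12: rhs = 18, matching y values: 8, 15 (2 points).
  x = 13: rhs = 7, matching y values: none (0 points).
  x = 14: rhs = 5, matching y values: none (0 points).
  x = 15: rhs = 18, matching y values: 8, 15 (2 points).
  x = 16: rhs = 6, matching y values: 11, 12 (2 points).
  x = 17: rhs = 21, matching y values: none (0 points).
  x = 18: rhs = 0, matching y values: 0 (1 points).
  x = 19: rhs = 18, matching y values: 8, 15 (2 points).
  x = 20: rhs = 12, matching y values: 9, 14 (2 points).
  x = 21: rhs = 11, matching y values: none (0 points).
  x = 22: rhs = 21, matching y values: none (0 points).
Total affine count: 27.
Full point count |E(F_23)| = 27 + 1 = 28.
Hasse bound: |28 − (23+1)| = |4| = 4 ≤ 2√23 ≈ 9.5917 ✓.


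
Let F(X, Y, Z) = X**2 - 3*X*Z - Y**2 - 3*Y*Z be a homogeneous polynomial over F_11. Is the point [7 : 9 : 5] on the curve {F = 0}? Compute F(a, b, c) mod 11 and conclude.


F(7,9,5) ≡ 3 (mod 11); P is NOT on the curve.

Evaluate F(7, 9, 5) term-by-term (mod 11).
  X**2 ↦ 1·49·1·1 = 49
  -3*X*Z ↦ -3·7·1·5 = -105
  -Y**2 ↦ -1·1·81·1 = -81
  -3*Y*Z ↦ -3·1·9·5 = -135
Sum: F(7, 9, 5) = (49) + (-105) + (-81) + (-135) = -272.
Reducing mod 11: -272 ≡ 3 (mod 11).
Since F(a, b, c) ≡ 3 ≠ 0 (mod 11), P does NOT lie on the curve.


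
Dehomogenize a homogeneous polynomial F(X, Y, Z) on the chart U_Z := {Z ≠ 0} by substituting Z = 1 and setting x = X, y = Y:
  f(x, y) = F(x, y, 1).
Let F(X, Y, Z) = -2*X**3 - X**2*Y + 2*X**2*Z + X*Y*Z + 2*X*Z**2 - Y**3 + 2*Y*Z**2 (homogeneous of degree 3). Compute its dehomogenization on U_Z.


f(x, y) = -2*x**3 - x**2*y + 2*x**2 + x*y + 2*x - y**3 + 2*y

On U_Z we set Z = 1. Each monomial c·X^i·Y^j·Z^k in F becomes c·x^i·y^j·1^k = c·x^i·y^j.
Substituting Z = 1: F(X, Y, 1) = -2*x**3 - x**2*y + 2*x**2 + x*y + 2*x - y**3 + 2*y.
Note: deg(f) ≤ deg(F) = 3; strict inequality happens when F is divisible by Z (lost terms).


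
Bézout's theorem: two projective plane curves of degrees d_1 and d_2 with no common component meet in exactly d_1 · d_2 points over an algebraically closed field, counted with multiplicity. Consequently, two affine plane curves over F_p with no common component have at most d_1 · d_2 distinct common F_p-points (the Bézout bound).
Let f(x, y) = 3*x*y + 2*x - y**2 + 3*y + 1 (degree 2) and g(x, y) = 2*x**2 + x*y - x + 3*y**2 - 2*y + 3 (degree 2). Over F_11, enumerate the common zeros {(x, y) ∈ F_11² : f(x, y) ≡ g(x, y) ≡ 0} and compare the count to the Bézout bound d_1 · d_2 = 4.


Common zeros: ∅; count = 0; Bézout bound = 4.

deg(f) = 2, deg(g) = 2, so Bézout bound = 4.
Scan x ∈ F_11. For each x, list the y ∈ F_11 with f(x, y) ≡ 0 and those with g(x, y) ≡ 0 (mod 11); the common zeros in that column are the intersection.
  x = 0: f ≡ 0 at y ∈ ∅; g ≡ 0 at y ∈ {2, 6}; common: ∅.
  x = 1: f ≡ 0 at y ∈ {2, 4}; g ≡ 0 at y ∈ ∅; common: ∅.
  x = 2: f ≡ 0 at y ∈ ∅; g ≡ 0 at y ∈ ∅; common: ∅.
  x = 3: f ≡ 0 at y ∈ ∅; g ≡ 0 at y ∈ {1, 6}; common: ∅.
  x = 4: f ≡ 0 at y ∈ ∅; g ≡ 0 at y ∈ ∅; common: ∅.
  x = 5: f ≡ 0 at y ∈ {0, 7}; g ≡ 0 at y ∈ {2, 8}; common: ∅.
  x = 6: f ≡ 0 at y ∈ {1, 9}; g ≡ 0 at y ∈ ∅; common: ∅.
  x = 7: f ≡ 0 at y ∈ {5, 8}; g ≡ 0 at y ∈ ∅; common: ∅.
  x = 8: f ≡ 0 at y ∈ {6, 10}; g ≡ 0 at y ∈ {1, 8}; common: ∅.
  x = 9: f ≡ 0 at y ∈ ∅; g ≡ 0 at y ∈ {7, 9}; common: ∅.
  x = 10: f ≡ 0 at y ∈ ∅; g ≡ 0 at y ∈ {5, 7}; common: ∅.
Collecting: common zeros = ∅, so the count is 0.
Comparison with the Bézout bound: 0 ≤ 4 = deg(f)·deg(g), as expected for curves with no common component (the affine F_11-count falls short of the bound because intersections may lie at infinity, over extension fields, or carry multiplicity).


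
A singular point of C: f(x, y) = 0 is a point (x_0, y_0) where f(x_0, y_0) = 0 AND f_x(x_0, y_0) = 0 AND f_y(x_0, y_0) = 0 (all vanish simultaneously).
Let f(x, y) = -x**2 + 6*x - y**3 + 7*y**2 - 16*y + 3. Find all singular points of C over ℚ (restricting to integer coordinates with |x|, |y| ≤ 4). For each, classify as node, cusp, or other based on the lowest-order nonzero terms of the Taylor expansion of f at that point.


Singular points: {(3, 2)}; classification: node.

Compute partial derivatives:
  f_x = 6 - 2*x.
  f_y = -3*y**2 + 14*y - 16.
Scan x_0 ∈ {−4, ..., 4}. For each x_0, f_y(x_0, y) is a polynomial in y; find its integer roots y ∈ {−4, ..., 4}, then test f_x and f at those candidates.
  x = -4: f_y(-4, y) = -3*y**2 + 14*y - 16; vanishes at y ∈ {2}. (-4, 2): f_x = 14 ≠ 0.
  x = -3: f_y(-3, y) = -3*y**2 + 14*y - 16; vanishes at y ∈ {2}. (-3, 2): f_x = 12 ≠ 0.
  x = -2: f_y(-2, y) = -3*y**2 + 14*y - 16; vanishes at y ∈ {2}. (-2, 2): f_x = 10 ≠ 0.
  x = -1: f_y(-1, y) = -3*y**2 + 14*y - 16; vanishes at y ∈ {2}. (-1, 2): f_x = 8 ≠ 0.
  x = 0: f_y(0, y) = -3*y**2 + 14*y - 16; vanishes at y ∈ {2}. (0, 2): f_x = 6 ≠ 0.
  x = 1: f_y(1, y) = -3*y**2 + 14*y - 16; vanishes at y ∈ {2}. (1, 2): f_x = 4 ≠ 0.
  x = 2: f_y(2, y) = -3*y**2 + 14*y - 16; vanishes at y ∈ {2}. (2, 2): f_x = 2 ≠ 0.
  x = 3: f_y(3, y) = -3*y**2 + 14*y - 16; vanishes at y ∈ {2}. (3, 2): f_x = 0, f = 0 — SINGULAR.
  x = 4: f_y(4, y) = -3*y**2 + 14*y - 16; vanishes at y ∈ {2}. (4, 2): f_x = -2 ≠ 0.
Only singular point on the grid: (3, 2).
Classify: substitute x = 3 + u, y = 2 + v and expand: f = -u**2 - v**3 + v**2.
No constant or linear terms (consistent with a singular point). Quadratic part: -u**2 + v**2. Cubic part: -v**3.
The quadratic part v**2 - u**2 = (v − u)(v + u) splits into two distinct linear factors, so there are two distinct tangent lines y − 2 = ±(x − 3) — this is a node (ordinary double point).
Classification: node.


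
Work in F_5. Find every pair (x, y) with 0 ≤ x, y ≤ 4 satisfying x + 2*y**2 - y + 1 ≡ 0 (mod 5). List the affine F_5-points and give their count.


Affine F_5-points: {(1, 4), (3, 1), (3, 2), (4, 0), (4, 3)}; count = 5.

For each of the 25 pairs (x, y) ∈ F_5², evaluate f(x, y) mod 5. Record the zeros.
  x = 0: [0↦1, 1↦2, 2↦2, 3↦1, 4↦4]  zeros at y ∈ ∅
  x = 1: [0↦2, 1↦3, 2↦3, 3↦2, 4↦0]  zeros at y ∈ {4}
  x = 2: [0↦3, 1↦4, 2↦4, 3↦3, 4↦1]  zeros at y ∈ ∅
  x = 3: [0↦4, 1↦0, 2↦0, 3↦4, 4↦2]  zeros at y ∈ {1, 2}
  x = 4: [0↦0, 1↦1, 2↦1, 3↦0, 4↦3]  zeros at y ∈ {0, 3}
Collecting zeros: affine points = {(1, 4), (3, 1), (3, 2), (4, 0), (4, 3)}.
Total count |C(F_5)_aff| = 5.


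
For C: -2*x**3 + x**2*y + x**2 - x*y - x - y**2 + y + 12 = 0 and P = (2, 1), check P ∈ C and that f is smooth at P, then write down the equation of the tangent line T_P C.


Tangent line at P: -18*x + y + 35 = 0.

Step 1: f(2, 1) = 0, so P lies on C.
Step 2: partial derivatives
  f_x(x, y) = -6*x**2 + 2*x*y + 2*x - y - 1, f_y(x, y) = x**2 - x - 2*y + 1.
  f_x(P) = -18, f_y(P) = 1 (gradient nonzero, so P is smooth).
Step 3: tangent line at P: -18·(x − 2) + 1·(y − 1) = 0.
Expanding: -18*x + y + 35 = 0.


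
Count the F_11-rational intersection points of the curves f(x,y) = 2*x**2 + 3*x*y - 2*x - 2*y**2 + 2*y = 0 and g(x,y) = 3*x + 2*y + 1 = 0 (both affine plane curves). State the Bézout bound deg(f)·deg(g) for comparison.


Common zeros: ∅; count = 0; Bézout bound = 2.

deg(f) = 2, deg(g) = 1, so Bézout bound = 2.
Scan x ∈ F_11. For each x, list the y ∈ F_11 with f(x, y) ≡ 0 and those with g(x, y) ≡ 0 (mod 11); the common zeros in that column are the intersection.
  x = 0: f ≡ 0 at y ∈ {0, 1}; g ≡ 0 at y ∈ {5}; common: ∅.
  x = 1: f ≡ 0 at y ∈ {0, 8}; g ≡ 0 at y ∈ {9}; common: ∅.
  x = 2: f ≡ 0 at y ∈ ∅; g ≡ 0 at y ∈ {2}; common: ∅.
  x = 3: f ≡ 0 at y ∈ ∅; g ≡ 0 at y ∈ {6}; common: ∅.
  x = 4: f ≡ 0 at y ∈ {2, 5}; g ≡ 0 at y ∈ {10}; common: ∅.
  x = 5: f ≡ 0 at y ∈ {1, 2}; g ≡ 0 at y ∈ {3}; common: ∅.
  x = 6: f ≡ 0 at y ∈ {5}; g ≡ 0 at y ∈ {7}; common: ∅.
  x = 7: f ≡ 0 at y ∈ ∅; g ≡ 0 at y ∈ {0}; common: ∅.
  x = 8: f ≡ 0 at y ∈ ∅; g ≡ 0 at y ∈ {4}; common: ∅.
  x = 9: f ≡ 0 at y ∈ ∅; g ≡ 0 at y ∈ {8}; common: ∅.
  x = 10: f ≡ 0 at y ∈ {8}; g ≡ 0 at y ∈ {1}; common: ∅.
Collecting: common zeros = ∅, so the count is 0.
Comparison with the Bézout bound: 0 ≤ 2 = deg(f)·deg(g), as expected for curves with no common component (the affine F_11-count falls short of the bound because intersections may lie at infinity, over extension fields, or carry multiplicity).


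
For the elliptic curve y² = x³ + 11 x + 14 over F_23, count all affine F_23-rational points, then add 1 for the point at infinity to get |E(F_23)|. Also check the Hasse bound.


Affine points = {(1, 7), (1, 16), (8, 4), (8, 19), (13, 10), (13, 13), (15, 9), (15, 14), (16, 10), (16, 13), (17, 10), (17, 13), (18, 8), (18, 15), (20, 0), (22, 5), (22, 18)}; affine count = 17; |E(F_23)| = 18.

Discriminant check: Δ ∝ 4a³ + 27b² = 4·11³ + 27·14² = 4·1331 + 27·196 ≡ 13 (mod 23). Nonzero ⇒ E is nonsingular.
For each x ∈ F_23, compute rhs = x³ + 11·x + 14 mod 23, then count y ∈ F_23 with y² ≡ rhs.
  x = 0: rhs = 14, matching y values: none (0 points).
  x = 1: rhs = 3, matching y values: 7, 16 (2 points).
  x = 2: rhs = 21, matching y values: none (0 points).
  x = 3: rhs = 5, matching y values: none (0 points).
  x = 4: rhs = 7, matching y values: none (0 points).
  x = 5: rhs = 10, matching y values: none (0 points).
  x = 6: rhs = 20, matching y values: none (0 points).
  x = 7: rhs = 20, matching y values: none (0 points).
  x = 8: rhs = 16, matching y values: 4, 19 (2 points).
  x = 9: rhs = 14, matching y values: none (0 points).
  x = 10: rhs = 20, matching y values: none (0 points).
  x = 11: rhs = 17, matching y values: none (0 points).
  x = 12: rhs = 11, matching y values: none (0 points).
  x = 13: rhs = 8, matching y values: 10, 13 (2 points).
  x = 14: rhs = 14, matching y values: none (0 points).
  x = 15: rhs = 12, matching y values: 9, 14 (2 points).
  x = 16: rhs = 8, matching y values: 10, 13 (2 points).
  x = 17: rhs = 8, matching y values: 10, 13 (2 points).
  x = 18: rhs = 18, matching y values: 8, 15 (2 points).
  x = 19: rhs = 21, matching y values: none (0 points).
  x = 20: rhs = 0, matching y values: 0 (1 points).
  x = 21: rhs = 7, matching y values: none (0 points).
  x = 22: rhs = 2, matching y values: 5, 18 (2 points).
Total affine count: 17.
Full point count |E(F_23)| = 17 + 1 = 18.
Hasse bound: |18 − (23+1)| = |-6| = 6 ≤ 2√23 ≈ 9.5917 ✓.


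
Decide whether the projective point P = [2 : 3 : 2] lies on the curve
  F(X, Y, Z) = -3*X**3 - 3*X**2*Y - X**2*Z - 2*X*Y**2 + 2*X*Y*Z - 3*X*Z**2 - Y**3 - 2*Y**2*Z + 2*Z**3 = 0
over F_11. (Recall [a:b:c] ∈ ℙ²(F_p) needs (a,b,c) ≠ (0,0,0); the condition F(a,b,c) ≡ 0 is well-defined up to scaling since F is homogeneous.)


F(2,3,2) ≡ 3 (mod 11); P is NOT on the curve.

Evaluate F(2, 3, 2) term-by-term (mod 11).
  -3*X**3 ↦ -3·8·1·1 = -24
  -3*X**2*Y ↦ -3·4·3·1 = -36
  -X**2*Z ↦ -1·4·1·2 = -8
  -2*X*Y**2 ↦ -2·2·9·1 = -36
  2*X*Y*Z ↦ 2·2·3·2 = 24
  -3*X*Z**2 ↦ -3·2·1·4 = -24
  -Y**3 ↦ -1·1·27·1 = -27
  -2*Y**2*Z ↦ -2·1·9·2 = -36
  2*Z**3 ↦ 2·1·1·8 = 16
Sum: F(2, 3, 2) = (-24) + (-36) + (-8) + (-36) + (24) + (-24) + (-27) + (-36) + (16) = -151.
Reducing mod 11: -151 ≡ 3 (mod 11).
Since F(a, b, c) ≡ 3 ≠ 0 (mod 11), P does NOT lie on the curve.


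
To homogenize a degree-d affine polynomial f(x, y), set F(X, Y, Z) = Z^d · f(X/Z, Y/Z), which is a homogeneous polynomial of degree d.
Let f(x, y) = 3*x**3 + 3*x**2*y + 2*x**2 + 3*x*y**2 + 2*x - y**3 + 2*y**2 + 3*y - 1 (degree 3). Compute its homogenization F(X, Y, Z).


F(X, Y, Z) = 3*X**3 + 3*X**2*Y + 2*X**2*Z + 3*X*Y**2 + 2*X*Z**2 - Y**3 + 2*Y**2*Z + 3*Y*Z**2 - Z**3

deg(f) = 3.
Substitute x = X/Z, y = Y/Z into f, then multiply by Z^3.
  monomial 3·x^3·y^0 ↦ 3·X^3·Y^0·Z^0.
  monomial 3·x^2·y^1 ↦ 3·X^2·Y^1·Z^0.
  monomial 2·x^2·y^0 ↦ 2·X^2·Y^0·Z^1.
  monomial 3·x^1·y^2 ↦ 3·X^1·Y^2·Z^0.
  monomial 2·x^1·y^0 ↦ 2·X^1·Y^0·Z^2.
  monomial -1·x^0·y^3 ↦ -1·X^0·Y^3·Z^0.
  monomial 2·x^0·y^2 ↦ 2·X^0·Y^2·Z^1.
  monomial 3·x^0·y^1 ↦ 3·X^0·Y^1·Z^2.
  monomial -1·x^0·y^0 ↦ -1·X^0·Y^0·Z^3.
Collecting: F(X, Y, Z) = 3*X**3 + 3*X**2*Y + 2*X**2*Z + 3*X*Y**2 + 2*X*Z**2 - Y**3 + 2*Y**2*Z + 3*Y*Z**2 - Z**3.


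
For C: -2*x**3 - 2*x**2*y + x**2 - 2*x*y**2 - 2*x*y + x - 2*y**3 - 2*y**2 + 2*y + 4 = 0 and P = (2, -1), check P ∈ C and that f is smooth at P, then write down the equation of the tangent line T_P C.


Tangent line at P: -11*x - 4*y + 18 = 0.

Step 1: f(2, -1) = 0, so P lies on C.
Step 2: partial derivatives
  f_x(x, y) = -6*x**2 - 4*x*y + 2*x - 2*y**2 - 2*y + 1, f_y(x, y) = -2*x**2 - 4*x*y - 2*x - 6*y**2 - 4*y + 2.
  f_x(P) = -11, f_y(P) = -4 (gradient nonzero, so P is smooth).
Step 3: tangent line at P: -11·(x − 2) + -4·(y − -1) = 0.
Expanding: -11*x - 4*y + 18 = 0.


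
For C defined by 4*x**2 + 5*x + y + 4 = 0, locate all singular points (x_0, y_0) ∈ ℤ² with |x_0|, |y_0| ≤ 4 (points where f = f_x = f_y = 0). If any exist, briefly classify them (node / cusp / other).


No singular points in the scanned grid; C is smooth there.

Compute partial derivatives:
  f_x = 8*x + 5.
  f_y = 1.
f_y = 1 is a nonzero constant, so f_y never vanishes: no point (x, y) can satisfy f = f_x = f_y = 0. In particular no (x, y) ∈ {−4, ..., 4}² is singular; the curve is smooth.


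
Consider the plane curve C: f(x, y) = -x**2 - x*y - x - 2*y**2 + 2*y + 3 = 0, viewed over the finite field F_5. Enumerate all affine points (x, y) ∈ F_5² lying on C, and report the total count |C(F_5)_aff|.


Affine F_5-points: {(1, 1), (1, 2), (2, 1), (2, 4), (3, 3), (3, 4)}; count = 6.

For each of the 25 pairs (x, y) ∈ F_5², evaluate f(x, y) mod 5. Record the zeros.
  x = 0: [0↦3, 1↦3, 2↦4, 3↦1, 4↦4]  zeros at y ∈ ∅
  x = 1: [0↦1, 1↦0, 2↦0, 3↦1, 4↦3]  zeros at y ∈ {1, 2}
  x = 2: [0↦2, 1↦0, 2↦4, 3↦4, 4↦0]  zeros at y ∈ {1, 4}
  x = 3: [0↦1, 1↦3, 2↦1, 3↦0, 4↦0]  zeros at y ∈ {3, 4}
  x = 4: [0↦3, 1↦4, 2↦1, 3↦4, 4↦3]  zeros at y ∈ ∅
Collecting zeros: affine points = {(1, 1), (1, 2), (2, 1), (2, 4), (3, 3), (3, 4)}.
Total count |C(F_5)_aff| = 6.


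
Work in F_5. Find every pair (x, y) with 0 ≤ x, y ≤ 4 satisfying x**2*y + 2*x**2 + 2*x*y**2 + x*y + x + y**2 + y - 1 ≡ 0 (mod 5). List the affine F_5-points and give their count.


Affine F_5-points: {(0, 2), (1, 2), (2, 3), (3, 0), (3, 1), (4, 0), (4, 1)}; count = 7.

For each of the 25 pairs (x, y) ∈ F_5², evaluate f(x, y) mod 5. Record the zeros.
  x = 0: [0↦4, 1↦1, 2↦0, 3↦1, 4↦4]  zeros at y ∈ {2}
  x = 1: [0↦2, 1↦3, 2↦0, 3↦3, 4↦2]  zeros at y ∈ {2}
  x = 2: [0↦4, 1↦1, 2↦3, 3↦0, 4↦2]  zeros at y ∈ {3}
  x = 3: [0↦0, 1↦0, 2↦4, 3↦2, 4↦4]  zeros at y ∈ {0, 1}
  x = 4: [0↦0, 1↦0, 2↦3, 3↦4, 4↦3]  zeros at y ∈ {0, 1}
Collecting zeros: affine points = {(0, 2), (1, 2), (2, 3), (3, 0), (3, 1), (4, 0), (4, 1)}.
Total count |C(F_5)_aff| = 7.


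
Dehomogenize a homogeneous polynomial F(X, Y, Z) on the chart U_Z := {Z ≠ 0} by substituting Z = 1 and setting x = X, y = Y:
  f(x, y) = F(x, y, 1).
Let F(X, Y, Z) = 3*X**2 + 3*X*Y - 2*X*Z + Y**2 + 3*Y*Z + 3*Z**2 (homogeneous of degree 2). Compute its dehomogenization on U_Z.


f(x, y) = 3*x**2 + 3*x*y - 2*x + y**2 + 3*y + 3

On U_Z we set Z = 1. Each monomial c·X^i·Y^j·Z^k in F becomes c·x^i·y^j·1^k = c·x^i·y^j.
Substituting Z = 1: F(X, Y, 1) = 3*x**2 + 3*x*y - 2*x + y**2 + 3*y + 3.
Note: deg(f) ≤ deg(F) = 2; strict inequality happens when F is divisible by Z (lost terms).


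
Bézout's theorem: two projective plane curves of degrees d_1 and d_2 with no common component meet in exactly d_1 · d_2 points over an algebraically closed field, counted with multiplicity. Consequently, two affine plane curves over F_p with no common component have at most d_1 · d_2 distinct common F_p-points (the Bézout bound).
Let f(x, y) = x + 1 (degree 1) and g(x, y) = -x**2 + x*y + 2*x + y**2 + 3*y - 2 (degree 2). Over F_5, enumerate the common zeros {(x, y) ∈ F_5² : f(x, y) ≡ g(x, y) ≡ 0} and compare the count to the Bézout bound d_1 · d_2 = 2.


Common zeros: {(4, 0), (4, 3)}; count = 2; Bézout bound = 2.

deg(f) = 1, deg(g) = 2, so Bézout bound = 2.
Scan x ∈ F_5. For each x, list the y ∈ F_5 with f(x, y) ≡ 0 and those with g(x, y) ≡ 0 (mod 5); the common zeros in that column are the intersection.
  x = 0: f ≡ 0 at y ∈ ∅; g ≡ 0 at y ∈ ∅; common: ∅.
  x = 1: f ≡ 0 at y ∈ ∅; g ≡ 0 at y ∈ {3}; common: ∅.
  x = 2: f ≡ 0 at y ∈ ∅; g ≡ 0 at y ∈ ∅; common: ∅.
  x = 3: f ≡ 0 at y ∈ ∅; g ≡ 0 at y ∈ {0, 4}; common: ∅.
  x = 4: f ≡ 0 at y ∈ {0, 1, 2, 3, 4}; g ≡ 0 at y ∈ {0, 3}; common: {0, 3}.
Collecting: common zeros = {(4, 0), (4, 3)}, so the count is 2.
Comparison with the Bézout bound: 2 ≤ 2 = deg(f)·deg(g), as expected for curves with no common component (the bound is attained).


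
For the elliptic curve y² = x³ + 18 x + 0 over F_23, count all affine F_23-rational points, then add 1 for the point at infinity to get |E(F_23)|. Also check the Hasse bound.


Affine points = {(0, 0), (3, 9), (3, 14), (5, 10), (5, 13), (6, 5), (6, 18), (7, 3), (7, 20), (8, 9), (8, 14), (12, 9), (12, 14), (13, 4), (13, 19), (14, 11), (14, 12), (19, 5), (19, 18), (21, 5), (21, 18), (22, 2), (22, 21)}; affine count = 23; |E(F_23)| = 24.

Discriminant check: Δ ∝ 4a³ + 27b² = 4·18³ + 27·0² = 4·5832 + 27·0 ≡ 6 (mod 23). Nonzero ⇒ E is nonsingular.
For each x ∈ F_23, compute rhs = x³ + 18·x + 0 mod 23, then count y ∈ F_23 with y² ≡ rhs.
  x = 0: rhs = 0, matching y values: 0 (1 points).
  x = 1: rhs = 19, matching y values: none (0 points).
  x = 2: rhs = 21, matching y values: none (0 points).
  x = 3: rhs = 12, matching y values: 9, 14 (2 points).
  x = 4: rhs = 21, matching y values: none (0 points).
  x = 5: rhs = 8, matching y values: 10, 13 (2 points).
  x = 6: rhs = 2, matching y values: 5, 18 (2 points).
  x = 7: rhs = 9, matching y values: 3, 20 (2 points).
  x = 8: rhs = 12, matching y values: 9, 14 (2 points).
  x = 9: rhs = 17, matching y values: none (0 points).
  x = 10: rhs = 7, matching y values: none (0 points).
  x = 11: rhs = 11, matching y values: none (0 points).
  x = 12: rhs = 12, matching y values: 9, 14 (2 points).
  x = 13: rhs = 16, matching y values: 4, 19 (2 points).
  x = 14: rhs = 6, matching y values: 11, 12 (2 points).
  x = 15: rhs = 11, matching y values: none (0 points).
  x = 16: rhs = 14, matching y values: none (0 points).
  x = 17: rhs = 21, matching y values: none (0 points).
  x = 18: rhs = 15, matching y values: none (0 points).
  x = 19: rhs = 2, matching y values: 5, 18 (2 points).
  x = 20: rhs = 11, matching y values: none (0 points).
  x = 21: rhs = 2, matching y values: 5, 18 (2 points).
  x = 22: rhs = 4, matching y values: 2, 21 (2 points).
Total affine count: 23.
Full point count |E(F_23)| = 23 + 1 = 24.
Hasse bound: |24 − (23+1)| = |0| = 0 ≤ 2√23 ≈ 9.5917 ✓.


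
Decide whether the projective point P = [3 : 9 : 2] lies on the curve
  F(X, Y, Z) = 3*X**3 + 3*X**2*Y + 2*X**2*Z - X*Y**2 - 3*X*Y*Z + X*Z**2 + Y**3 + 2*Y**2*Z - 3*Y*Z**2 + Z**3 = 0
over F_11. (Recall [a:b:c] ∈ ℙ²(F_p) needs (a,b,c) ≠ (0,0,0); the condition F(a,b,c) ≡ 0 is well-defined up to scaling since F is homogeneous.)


F(3,9,2) ≡ 7 (mod 11); P is NOT on the curve.

Evaluate F(3, 9, 2) term-by-term (mod 11).
  3*X**3 ↦ 3·27·1·1 = 81
  3*X**2*Y ↦ 3·9·9·1 = 243
  2*X**2*Z ↦ 2·9·1·2 = 36
  -X*Y**2 ↦ -1·3·81·1 = -243
  -3*X*Y*Z ↦ -3·3·9·2 = -162
  X*Z**2 ↦ 1·3·1·4 = 12
  Y**3 ↦ 1·1·729·1 = 729
  2*Y**2*Z ↦ 2·1·81·2 = 324
  -3*Y*Z**2 ↦ -3·1·9·4 = -108
  Z**3 ↦ 1·1·1·8 = 8
Sum: F(3, 9, 2) = (81) + (243) + (36) + (-243) + (-162) + (12) + (729) + (324) + (-108) + (8) = 920.
Reducing mod 11: 920 ≡ 7 (mod 11).
Since F(a, b, c) ≡ 7 ≠ 0 (mod 11), P does NOT lie on the curve.


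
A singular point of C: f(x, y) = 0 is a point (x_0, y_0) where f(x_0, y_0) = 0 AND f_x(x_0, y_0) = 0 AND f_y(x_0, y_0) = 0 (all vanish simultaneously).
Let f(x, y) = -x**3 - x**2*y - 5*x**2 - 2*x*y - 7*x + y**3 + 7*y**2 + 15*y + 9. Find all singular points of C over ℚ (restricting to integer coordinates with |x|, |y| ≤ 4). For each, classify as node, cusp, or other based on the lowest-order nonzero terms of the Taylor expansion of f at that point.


Singular points: {(-1, -2)}; classification: cusp.

Compute partial derivatives:
  f_x = -3*x**2 - 2*x*y - 10*x - 2*y - 7.
  f_y = -x**2 - 2*x + 3*y**2 + 14*y + 15.
Scan x_0 ∈ {−4, ..., 4}. For each x_0, f_y(x_0, y) is a polynomial in y; find its integer roots y ∈ {−4, ..., 4}, then test f_x and f at those candidates.
  x = -4: f_y(-4, y) = 3*y**2 + 14*y + 7; no integer root y with |y| ≤ 4.
  x = -3: f_y(-3, y) = 3*y**2 + 14*y + 12; no integer root y with |y| ≤ 4.
  x = -2: f_y(-2, y) = 3*y**2 + 14*y + 15; vanishes at y ∈ {-3}. (-2, -3): f_x = -5 ≠ 0.
  x = -1: f_y(-1, y) = 3*y**2 + 14*y + 16; vanishes at y ∈ {-2}. (-1, -2): f_x = 0, f = 0 — SINGULAR.
  x = 0: f_y(0, y) = 3*y**2 + 14*y + 15; vanishes at y ∈ {-3}. (0, -3): f_x = -1 ≠ 0.
  x = 1: f_y(1, y) = 3*y**2 + 14*y + 12; no integer root y with |y| ≤ 4.
  x = 2: f_y(2, y) = 3*y**2 + 14*y + 7; no integer root y with |y| ≤ 4.
  x = 3: f_y(3, y) = 3*y**2 + 14*y; vanishes at y ∈ {0}. (3, 0): f_x = -64 ≠ 0.
  x = 4: f_y(4, y) = 3*y**2 + 14*y - 9; no integer root y with |y| ≤ 4.
Only singular point on the grid: (-1, -2).
Classify: substitute x = -1 + u, y = -2 + v and expand: f = -u**3 - u**2*v + v**3 + v**2.
No constant or linear terms (consistent with a singular point). Quadratic part: v**2. Cubic part: -u**3 - u**2*v + v**3.
The quadratic part v**2 is a perfect square, so there is a single (double) tangent line v = 0, i.e. y = -2. Restricting the cubic part to that line (v = 0) leaves -u**3 ≠ 0, so f is not divisible by v and the branch is v² ≈ u**3 to lowest order — this is a cusp.
Classification: cusp.
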